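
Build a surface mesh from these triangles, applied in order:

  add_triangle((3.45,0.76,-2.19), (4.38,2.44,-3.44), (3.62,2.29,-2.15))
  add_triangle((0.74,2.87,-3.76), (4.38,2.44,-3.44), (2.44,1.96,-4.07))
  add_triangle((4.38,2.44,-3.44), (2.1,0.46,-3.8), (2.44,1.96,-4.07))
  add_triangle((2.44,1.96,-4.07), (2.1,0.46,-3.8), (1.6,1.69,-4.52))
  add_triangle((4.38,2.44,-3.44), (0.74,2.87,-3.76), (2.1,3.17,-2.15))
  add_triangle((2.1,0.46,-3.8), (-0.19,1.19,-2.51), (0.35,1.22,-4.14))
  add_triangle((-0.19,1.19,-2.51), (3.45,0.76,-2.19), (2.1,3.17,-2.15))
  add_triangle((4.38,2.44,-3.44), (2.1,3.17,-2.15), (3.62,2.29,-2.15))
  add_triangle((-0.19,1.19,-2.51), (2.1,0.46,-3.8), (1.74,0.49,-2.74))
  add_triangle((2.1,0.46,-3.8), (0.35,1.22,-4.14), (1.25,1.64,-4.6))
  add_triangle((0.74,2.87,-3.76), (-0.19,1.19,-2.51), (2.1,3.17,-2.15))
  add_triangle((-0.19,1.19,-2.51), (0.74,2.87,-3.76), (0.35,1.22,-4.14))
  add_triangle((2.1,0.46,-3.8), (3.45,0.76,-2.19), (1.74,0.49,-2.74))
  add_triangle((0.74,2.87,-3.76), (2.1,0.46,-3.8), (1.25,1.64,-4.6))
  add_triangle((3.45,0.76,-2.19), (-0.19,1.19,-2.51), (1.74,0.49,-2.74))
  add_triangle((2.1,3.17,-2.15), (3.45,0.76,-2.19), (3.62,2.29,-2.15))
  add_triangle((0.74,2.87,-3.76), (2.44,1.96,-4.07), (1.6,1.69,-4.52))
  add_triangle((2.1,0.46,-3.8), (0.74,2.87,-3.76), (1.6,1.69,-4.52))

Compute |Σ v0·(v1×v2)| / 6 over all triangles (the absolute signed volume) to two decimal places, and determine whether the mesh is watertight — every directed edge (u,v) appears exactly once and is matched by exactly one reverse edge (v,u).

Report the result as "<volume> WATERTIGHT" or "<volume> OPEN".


8.00 OPEN

Per-triangle v0·(v1×v2)/6:
  t1: +0.6916
  t2: +2.4700
  t3: +2.0592
  t4: +0.9725
  t5: +3.7431
  t6: -0.3696
  t7: -3.5165
  t8: +1.1119
  t9: -0.2849
  t10: +0.7411
  t11: -0.1074
  t12: +0.6201
  t13: -0.1538
  t14: +1.0584
  t15: -0.9970
  t16: -0.9314
  t17: +1.2973
  t18: -0.4049
Σ = +7.9997 → |volume| = 8.00

Directed edges: 54 total; 6 unmatched, e.g. (3.45,0.76,-2.19)→(4.38,2.44,-3.44) → open.


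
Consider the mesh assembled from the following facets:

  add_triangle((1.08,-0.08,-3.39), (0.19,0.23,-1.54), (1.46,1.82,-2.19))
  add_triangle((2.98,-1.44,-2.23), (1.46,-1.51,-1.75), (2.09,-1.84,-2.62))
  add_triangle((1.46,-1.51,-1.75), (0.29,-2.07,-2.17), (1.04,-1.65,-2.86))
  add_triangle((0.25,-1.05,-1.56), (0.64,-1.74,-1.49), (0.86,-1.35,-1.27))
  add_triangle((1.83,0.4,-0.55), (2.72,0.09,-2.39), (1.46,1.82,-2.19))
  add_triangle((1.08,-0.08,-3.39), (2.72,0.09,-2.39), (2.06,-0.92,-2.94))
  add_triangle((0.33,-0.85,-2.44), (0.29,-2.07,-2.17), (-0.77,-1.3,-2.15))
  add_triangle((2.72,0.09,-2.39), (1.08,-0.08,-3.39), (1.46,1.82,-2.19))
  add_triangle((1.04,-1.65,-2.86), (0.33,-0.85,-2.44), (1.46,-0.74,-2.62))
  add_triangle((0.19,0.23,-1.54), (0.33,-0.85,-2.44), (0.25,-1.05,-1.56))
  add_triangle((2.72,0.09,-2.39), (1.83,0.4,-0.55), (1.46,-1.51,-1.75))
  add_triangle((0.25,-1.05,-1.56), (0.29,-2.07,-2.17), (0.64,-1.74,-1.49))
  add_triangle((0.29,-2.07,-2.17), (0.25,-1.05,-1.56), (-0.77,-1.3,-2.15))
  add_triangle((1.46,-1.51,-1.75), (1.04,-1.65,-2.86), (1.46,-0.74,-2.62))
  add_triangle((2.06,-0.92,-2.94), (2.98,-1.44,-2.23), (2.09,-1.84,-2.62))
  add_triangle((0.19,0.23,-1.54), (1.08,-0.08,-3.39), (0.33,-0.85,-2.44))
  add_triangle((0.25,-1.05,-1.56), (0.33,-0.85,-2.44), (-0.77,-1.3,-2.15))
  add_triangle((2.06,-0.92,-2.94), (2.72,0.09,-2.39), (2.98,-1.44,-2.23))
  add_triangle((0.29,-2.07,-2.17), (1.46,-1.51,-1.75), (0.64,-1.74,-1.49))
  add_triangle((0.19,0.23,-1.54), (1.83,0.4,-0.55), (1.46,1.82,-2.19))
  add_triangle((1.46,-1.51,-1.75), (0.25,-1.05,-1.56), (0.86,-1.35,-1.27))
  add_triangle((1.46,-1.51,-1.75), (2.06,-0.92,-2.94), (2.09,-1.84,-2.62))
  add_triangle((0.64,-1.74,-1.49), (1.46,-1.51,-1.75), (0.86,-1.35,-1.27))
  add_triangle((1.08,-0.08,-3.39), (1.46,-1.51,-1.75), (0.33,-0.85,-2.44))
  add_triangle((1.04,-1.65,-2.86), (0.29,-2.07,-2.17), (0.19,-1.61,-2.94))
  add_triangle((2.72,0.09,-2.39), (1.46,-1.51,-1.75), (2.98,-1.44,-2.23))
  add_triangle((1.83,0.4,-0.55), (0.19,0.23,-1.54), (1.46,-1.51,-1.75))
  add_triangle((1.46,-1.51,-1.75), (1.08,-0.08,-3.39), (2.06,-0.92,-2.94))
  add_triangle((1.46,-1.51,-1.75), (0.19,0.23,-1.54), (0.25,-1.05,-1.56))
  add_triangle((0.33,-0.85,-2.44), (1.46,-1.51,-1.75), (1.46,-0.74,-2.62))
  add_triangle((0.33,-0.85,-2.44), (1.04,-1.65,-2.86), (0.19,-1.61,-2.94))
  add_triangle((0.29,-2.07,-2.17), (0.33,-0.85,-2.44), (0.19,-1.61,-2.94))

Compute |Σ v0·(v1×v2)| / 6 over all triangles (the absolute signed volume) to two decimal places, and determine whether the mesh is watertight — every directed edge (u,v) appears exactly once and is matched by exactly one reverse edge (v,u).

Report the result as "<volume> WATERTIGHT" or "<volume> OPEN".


Per-triangle v0·(v1×v2)/6:
  t1: +0.4326
  t2: +0.1509
  t3: +0.4402
  t4: -0.0742
  t5: +0.9893
  t6: +1.0342
  t7: +0.5661
  t8: +2.0081
  t9: +0.3398
  t10: -0.0084
  t11: +0.6755
  t12: -0.0746
  t13: -0.1788
  t14: +0.4239
  t15: +0.6161
  t16: +0.2019
  t17: -0.2273
  t18: +0.9621
  t19: +0.1667
  t20: -0.5782
  t21: -0.0952
  t22: +0.0030
  t23: +0.0183
  t24: +0.7753
  t25: +0.3633
  t26: -0.6002
  t27: -0.9027
  t28: +0.4985
  t29: -0.3835
  t30: -0.4908
  t31: +0.2108
  t32: -0.1101
Σ = +7.1528 → |volume| = 7.15

Directed edges: 96 total, each appears once with its reverse present → watertight.

7.15 WATERTIGHT


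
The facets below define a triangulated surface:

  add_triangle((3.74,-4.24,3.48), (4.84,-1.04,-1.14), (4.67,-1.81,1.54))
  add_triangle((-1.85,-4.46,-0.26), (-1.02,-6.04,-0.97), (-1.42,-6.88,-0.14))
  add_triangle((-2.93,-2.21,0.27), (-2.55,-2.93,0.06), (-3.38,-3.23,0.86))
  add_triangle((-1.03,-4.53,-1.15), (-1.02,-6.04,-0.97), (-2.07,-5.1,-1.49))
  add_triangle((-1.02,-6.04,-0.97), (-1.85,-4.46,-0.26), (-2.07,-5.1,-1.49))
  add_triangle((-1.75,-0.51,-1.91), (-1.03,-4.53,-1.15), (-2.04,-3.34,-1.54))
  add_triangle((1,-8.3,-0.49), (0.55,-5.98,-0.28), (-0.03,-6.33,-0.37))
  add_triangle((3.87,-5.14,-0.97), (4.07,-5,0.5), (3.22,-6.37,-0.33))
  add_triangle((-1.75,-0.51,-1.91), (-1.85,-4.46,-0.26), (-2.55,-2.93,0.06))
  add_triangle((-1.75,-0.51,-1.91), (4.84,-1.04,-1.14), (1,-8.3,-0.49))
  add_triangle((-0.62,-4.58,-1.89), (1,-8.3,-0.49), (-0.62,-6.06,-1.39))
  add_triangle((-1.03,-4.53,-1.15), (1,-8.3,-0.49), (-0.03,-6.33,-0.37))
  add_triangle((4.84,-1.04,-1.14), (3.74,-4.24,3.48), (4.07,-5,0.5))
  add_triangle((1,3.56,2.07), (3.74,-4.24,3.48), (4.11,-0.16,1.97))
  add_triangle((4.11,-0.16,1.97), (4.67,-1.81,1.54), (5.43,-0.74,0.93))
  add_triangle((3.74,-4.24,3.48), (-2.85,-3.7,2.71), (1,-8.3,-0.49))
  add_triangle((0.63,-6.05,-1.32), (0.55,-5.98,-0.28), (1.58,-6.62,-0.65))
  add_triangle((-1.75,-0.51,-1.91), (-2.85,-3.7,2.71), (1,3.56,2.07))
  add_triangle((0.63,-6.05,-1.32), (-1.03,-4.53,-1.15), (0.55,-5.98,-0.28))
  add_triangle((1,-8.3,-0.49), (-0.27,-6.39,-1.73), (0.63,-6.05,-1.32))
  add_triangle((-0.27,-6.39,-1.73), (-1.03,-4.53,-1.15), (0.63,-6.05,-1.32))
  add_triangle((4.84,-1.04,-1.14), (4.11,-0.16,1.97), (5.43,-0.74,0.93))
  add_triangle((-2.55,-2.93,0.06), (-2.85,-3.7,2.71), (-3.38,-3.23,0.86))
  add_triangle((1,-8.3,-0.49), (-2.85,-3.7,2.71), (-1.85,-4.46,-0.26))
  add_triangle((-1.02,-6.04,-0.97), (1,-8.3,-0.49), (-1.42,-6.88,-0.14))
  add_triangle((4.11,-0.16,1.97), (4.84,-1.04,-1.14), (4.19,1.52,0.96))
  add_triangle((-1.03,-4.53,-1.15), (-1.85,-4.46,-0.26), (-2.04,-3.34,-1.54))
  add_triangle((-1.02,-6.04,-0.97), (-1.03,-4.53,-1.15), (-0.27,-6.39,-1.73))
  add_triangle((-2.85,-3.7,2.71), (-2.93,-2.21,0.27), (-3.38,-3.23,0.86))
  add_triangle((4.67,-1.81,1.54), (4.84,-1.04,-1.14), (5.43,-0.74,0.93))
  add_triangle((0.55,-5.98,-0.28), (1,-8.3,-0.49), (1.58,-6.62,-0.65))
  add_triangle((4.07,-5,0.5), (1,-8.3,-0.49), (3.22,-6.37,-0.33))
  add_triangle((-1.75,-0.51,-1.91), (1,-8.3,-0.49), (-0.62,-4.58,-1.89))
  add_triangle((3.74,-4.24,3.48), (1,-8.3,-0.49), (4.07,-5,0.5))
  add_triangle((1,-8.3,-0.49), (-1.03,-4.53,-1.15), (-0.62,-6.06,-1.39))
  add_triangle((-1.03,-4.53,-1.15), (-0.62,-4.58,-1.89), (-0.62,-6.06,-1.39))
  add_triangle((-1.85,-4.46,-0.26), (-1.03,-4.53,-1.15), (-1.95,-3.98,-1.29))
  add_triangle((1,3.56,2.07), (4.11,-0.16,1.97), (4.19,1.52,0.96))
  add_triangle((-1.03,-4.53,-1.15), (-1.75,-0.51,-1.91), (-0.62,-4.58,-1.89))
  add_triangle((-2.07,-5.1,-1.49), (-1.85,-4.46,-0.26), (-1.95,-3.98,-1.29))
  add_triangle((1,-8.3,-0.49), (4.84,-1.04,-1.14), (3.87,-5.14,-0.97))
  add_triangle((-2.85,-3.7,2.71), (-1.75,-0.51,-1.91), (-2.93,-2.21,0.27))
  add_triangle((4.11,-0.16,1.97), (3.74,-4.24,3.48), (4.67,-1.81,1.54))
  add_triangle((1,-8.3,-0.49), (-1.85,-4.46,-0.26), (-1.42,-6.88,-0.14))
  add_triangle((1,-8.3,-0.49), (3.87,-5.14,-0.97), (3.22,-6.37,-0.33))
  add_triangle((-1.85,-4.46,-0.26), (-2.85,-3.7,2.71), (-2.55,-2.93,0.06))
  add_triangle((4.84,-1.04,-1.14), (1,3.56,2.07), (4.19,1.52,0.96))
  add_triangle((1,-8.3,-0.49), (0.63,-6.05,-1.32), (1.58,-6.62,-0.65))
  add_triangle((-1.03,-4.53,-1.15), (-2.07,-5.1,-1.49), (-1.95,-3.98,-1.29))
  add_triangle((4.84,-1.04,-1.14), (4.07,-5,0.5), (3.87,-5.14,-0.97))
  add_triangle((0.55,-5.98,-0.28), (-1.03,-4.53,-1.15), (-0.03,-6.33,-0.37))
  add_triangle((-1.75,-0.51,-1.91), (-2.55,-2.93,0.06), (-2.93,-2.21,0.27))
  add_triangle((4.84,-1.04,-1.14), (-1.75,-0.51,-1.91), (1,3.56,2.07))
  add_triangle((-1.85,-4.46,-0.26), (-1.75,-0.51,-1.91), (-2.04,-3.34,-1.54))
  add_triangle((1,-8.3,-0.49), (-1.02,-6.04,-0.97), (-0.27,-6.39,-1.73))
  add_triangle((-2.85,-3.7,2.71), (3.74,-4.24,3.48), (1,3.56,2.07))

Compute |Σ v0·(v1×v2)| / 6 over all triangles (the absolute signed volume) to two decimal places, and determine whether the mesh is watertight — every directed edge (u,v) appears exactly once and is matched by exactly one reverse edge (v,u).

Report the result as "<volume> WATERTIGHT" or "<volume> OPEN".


175.61 WATERTIGHT

Per-triangle v0·(v1×v2)/6:
  t1: +4.4808
  t2: +0.9468
  t3: +0.3278
  t4: +0.3351
  t5: +1.2960
  t6: +0.8676
  t7: +0.0792
  t8: +2.1773
  t9: +2.1293
  t10: +14.9635
  t11: +1.3516
  t12: +0.9758
  t13: +10.4692
  t14: +8.6211
  t15: +1.6127
  t16: +30.0884
  t17: -0.9785
  t18: +6.3679
  t19: -1.5635
  t20: +1.1999
  t21: -0.3561
  t22: +0.2771
  t23: +0.8753
  t24: +9.6561
  t25: +2.5519
  t26: +4.6006
  t27: +1.2801
  t28: +0.5319
  t29: +0.3981
  t30: +2.3460
  t31: +0.0179
  t32: +2.4768
  t33: -1.0112
  t34: +14.3416
  t35: +0.6018
  t36: +0.4634
  t37: -0.8647
  t38: +4.4184
  t39: +1.4637
  t40: +0.3009
  t41: +0.5030
  t42: -0.6001
  t43: +3.8408
  t44: -0.8688
  t45: +2.4685
  t46: +2.6769
  t47: +1.4271
  t48: +1.0776
  t49: +0.0381
  t50: +5.2640
  t51: -0.4661
  t52: +1.0874
  t53: +5.4234
  t54: +0.6236
  t55: +2.3881
  t56: +20.6105
Σ = +175.6117 → |volume| = 175.61

Directed edges: 168 total, each appears once with its reverse present → watertight.


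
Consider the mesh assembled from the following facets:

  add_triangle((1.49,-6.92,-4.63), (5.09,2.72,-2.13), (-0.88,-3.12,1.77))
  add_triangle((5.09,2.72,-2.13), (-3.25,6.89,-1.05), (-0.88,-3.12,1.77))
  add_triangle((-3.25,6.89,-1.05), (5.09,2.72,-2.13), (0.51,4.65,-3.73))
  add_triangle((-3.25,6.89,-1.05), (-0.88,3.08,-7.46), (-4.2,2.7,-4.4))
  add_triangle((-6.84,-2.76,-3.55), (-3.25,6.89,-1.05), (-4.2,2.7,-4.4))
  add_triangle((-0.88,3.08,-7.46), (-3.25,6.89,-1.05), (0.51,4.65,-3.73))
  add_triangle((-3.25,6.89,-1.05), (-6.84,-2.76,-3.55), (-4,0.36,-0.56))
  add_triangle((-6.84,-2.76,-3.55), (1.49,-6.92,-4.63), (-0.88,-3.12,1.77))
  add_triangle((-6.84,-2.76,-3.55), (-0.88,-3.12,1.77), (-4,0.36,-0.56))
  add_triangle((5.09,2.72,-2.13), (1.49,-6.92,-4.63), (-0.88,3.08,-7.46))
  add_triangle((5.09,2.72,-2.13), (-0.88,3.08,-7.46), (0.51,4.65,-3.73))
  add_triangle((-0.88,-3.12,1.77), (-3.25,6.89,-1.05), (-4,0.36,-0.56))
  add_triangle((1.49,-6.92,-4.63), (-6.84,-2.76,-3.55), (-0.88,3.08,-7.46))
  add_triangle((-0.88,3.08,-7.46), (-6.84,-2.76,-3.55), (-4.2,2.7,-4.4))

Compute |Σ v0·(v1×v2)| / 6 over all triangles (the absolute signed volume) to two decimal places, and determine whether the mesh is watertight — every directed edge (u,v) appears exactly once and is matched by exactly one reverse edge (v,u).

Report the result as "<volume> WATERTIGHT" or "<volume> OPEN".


Per-triangle v0·(v1×v2)/6:
  t1: +18.1818
  t2: +4.8411
  t3: +16.7858
  t4: +26.1157
  t5: +23.9480
  t6: +19.7142
  t7: +12.7412
  t8: +36.1236
  t9: +9.7895
  t10: +63.3099
  t11: +18.4794
  t12: +7.0579
  t13: +81.2069
  t14: +26.3922
Σ = +364.6873 → |volume| = 364.69

Directed edges: 42 total, each appears once with its reverse present → watertight.

364.69 WATERTIGHT


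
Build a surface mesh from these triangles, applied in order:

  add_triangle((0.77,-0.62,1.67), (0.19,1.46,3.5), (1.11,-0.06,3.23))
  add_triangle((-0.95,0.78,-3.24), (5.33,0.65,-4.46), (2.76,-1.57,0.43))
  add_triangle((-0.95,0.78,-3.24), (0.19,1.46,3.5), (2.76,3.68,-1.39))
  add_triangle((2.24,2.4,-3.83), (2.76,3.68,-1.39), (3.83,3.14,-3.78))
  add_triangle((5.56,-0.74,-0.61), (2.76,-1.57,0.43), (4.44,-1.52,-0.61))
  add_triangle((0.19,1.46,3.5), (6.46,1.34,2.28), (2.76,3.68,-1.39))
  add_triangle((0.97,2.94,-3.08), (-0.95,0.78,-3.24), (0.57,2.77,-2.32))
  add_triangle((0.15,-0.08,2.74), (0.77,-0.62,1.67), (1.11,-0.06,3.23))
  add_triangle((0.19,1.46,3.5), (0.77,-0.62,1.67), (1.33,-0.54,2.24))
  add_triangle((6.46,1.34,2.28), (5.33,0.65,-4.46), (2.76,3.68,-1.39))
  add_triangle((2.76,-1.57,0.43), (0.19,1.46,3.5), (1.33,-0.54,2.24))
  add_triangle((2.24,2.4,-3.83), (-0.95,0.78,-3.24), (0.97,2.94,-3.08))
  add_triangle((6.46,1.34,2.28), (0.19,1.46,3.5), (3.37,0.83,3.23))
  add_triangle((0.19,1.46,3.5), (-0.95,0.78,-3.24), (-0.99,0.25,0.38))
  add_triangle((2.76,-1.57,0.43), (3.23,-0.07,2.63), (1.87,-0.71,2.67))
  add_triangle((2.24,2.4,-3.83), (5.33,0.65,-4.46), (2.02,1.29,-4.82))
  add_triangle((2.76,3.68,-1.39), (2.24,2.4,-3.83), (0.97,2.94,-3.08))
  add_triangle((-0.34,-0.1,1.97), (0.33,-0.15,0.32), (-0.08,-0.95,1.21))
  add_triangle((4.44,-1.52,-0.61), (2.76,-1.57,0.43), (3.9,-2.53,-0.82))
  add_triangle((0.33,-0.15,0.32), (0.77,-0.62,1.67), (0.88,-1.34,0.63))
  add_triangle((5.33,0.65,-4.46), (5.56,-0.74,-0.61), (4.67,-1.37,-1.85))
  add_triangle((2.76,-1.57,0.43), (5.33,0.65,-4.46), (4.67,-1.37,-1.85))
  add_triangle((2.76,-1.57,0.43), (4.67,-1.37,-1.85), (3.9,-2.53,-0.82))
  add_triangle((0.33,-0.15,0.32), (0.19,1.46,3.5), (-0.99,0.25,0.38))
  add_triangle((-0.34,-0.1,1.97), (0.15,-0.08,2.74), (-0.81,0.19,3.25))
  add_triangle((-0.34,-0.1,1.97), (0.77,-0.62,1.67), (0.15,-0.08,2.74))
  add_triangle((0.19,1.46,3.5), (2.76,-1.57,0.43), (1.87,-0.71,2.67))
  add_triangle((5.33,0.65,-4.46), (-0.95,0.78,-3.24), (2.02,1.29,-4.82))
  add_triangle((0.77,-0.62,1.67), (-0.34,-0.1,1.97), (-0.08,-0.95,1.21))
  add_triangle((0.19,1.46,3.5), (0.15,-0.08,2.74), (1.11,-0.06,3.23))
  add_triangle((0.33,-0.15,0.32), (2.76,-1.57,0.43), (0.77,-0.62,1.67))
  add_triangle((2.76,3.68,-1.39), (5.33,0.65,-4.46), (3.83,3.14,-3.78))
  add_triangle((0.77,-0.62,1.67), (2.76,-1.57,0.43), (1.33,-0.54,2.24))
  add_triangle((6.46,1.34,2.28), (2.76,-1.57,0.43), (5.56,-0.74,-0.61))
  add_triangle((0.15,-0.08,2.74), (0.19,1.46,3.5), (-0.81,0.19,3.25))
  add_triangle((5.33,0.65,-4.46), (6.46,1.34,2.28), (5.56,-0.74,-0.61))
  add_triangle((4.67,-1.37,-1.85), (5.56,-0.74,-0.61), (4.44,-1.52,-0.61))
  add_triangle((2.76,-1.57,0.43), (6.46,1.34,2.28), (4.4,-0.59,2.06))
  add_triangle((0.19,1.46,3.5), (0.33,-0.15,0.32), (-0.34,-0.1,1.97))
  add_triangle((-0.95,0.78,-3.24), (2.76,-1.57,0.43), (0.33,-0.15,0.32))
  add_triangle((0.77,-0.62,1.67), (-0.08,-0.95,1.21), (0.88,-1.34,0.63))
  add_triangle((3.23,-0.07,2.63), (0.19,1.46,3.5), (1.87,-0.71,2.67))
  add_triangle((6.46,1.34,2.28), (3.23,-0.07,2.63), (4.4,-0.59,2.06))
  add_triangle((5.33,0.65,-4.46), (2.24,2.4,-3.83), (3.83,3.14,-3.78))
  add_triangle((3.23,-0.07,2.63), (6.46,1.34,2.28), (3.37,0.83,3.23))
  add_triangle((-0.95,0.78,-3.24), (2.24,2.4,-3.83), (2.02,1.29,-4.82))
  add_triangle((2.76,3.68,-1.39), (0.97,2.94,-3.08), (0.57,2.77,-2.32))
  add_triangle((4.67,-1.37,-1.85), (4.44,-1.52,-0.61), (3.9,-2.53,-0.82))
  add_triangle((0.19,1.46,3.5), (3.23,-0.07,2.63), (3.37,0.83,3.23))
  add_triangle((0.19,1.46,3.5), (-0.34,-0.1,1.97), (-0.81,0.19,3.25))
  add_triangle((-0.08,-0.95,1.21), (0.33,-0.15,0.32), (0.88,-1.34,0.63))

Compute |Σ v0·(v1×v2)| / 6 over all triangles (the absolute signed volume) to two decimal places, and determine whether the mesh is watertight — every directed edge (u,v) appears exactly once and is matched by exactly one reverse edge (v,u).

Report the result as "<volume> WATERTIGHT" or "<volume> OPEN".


110.87 OPEN

Per-triangle v0·(v1×v2)/6:
  t1: -0.1601
  t2: +4.6538
  t3: +5.4492
  t4: +1.9447
  t5: +0.7678
  t6: +15.1016
  t7: +0.7525
  t8: +0.2541
  t9: +0.3438
  t10: +22.3756
  t11: +1.1206
  t12: +2.4976
  t13: +2.6370
  t14: +1.2153
  t15: +1.5877
  t16: +4.1000
  t17: +2.7459
  t18: -0.1067
  t19: +0.8470
  t20: +0.0511
  t21: +4.3728
  t22: -1.2348
  t23: -1.2142
  t24: +0.1504
  t25: +0.0774
  t26: +0.1300
  t27: -1.1511
  t28: +1.2502
  t29: +0.2861
  t30: +0.6658
  t31: -0.0494
  t32: +3.8916
  t33: +0.3246
  t34: +4.8247
  t35: +0.7046
  t36: +11.6645
  t37: +1.0664
  t38: +2.0500
  t39: -0.2420
  t40: -0.0832
  t41: +0.2786
  t42: +2.1100
  t43: +2.0067
  t44: +3.5569
  t45: +1.8359
  t46: +2.5047
  t47: +0.8562
  t48: +1.1166
  t49: +1.2432
  t50: -0.2265
  t51: -0.0787
Σ = +110.8661 → |volume| = 110.87

Directed edges: 153 total; 9 unmatched, e.g. (2.76,3.68,-1.39)→(-0.95,0.78,-3.24) → open.


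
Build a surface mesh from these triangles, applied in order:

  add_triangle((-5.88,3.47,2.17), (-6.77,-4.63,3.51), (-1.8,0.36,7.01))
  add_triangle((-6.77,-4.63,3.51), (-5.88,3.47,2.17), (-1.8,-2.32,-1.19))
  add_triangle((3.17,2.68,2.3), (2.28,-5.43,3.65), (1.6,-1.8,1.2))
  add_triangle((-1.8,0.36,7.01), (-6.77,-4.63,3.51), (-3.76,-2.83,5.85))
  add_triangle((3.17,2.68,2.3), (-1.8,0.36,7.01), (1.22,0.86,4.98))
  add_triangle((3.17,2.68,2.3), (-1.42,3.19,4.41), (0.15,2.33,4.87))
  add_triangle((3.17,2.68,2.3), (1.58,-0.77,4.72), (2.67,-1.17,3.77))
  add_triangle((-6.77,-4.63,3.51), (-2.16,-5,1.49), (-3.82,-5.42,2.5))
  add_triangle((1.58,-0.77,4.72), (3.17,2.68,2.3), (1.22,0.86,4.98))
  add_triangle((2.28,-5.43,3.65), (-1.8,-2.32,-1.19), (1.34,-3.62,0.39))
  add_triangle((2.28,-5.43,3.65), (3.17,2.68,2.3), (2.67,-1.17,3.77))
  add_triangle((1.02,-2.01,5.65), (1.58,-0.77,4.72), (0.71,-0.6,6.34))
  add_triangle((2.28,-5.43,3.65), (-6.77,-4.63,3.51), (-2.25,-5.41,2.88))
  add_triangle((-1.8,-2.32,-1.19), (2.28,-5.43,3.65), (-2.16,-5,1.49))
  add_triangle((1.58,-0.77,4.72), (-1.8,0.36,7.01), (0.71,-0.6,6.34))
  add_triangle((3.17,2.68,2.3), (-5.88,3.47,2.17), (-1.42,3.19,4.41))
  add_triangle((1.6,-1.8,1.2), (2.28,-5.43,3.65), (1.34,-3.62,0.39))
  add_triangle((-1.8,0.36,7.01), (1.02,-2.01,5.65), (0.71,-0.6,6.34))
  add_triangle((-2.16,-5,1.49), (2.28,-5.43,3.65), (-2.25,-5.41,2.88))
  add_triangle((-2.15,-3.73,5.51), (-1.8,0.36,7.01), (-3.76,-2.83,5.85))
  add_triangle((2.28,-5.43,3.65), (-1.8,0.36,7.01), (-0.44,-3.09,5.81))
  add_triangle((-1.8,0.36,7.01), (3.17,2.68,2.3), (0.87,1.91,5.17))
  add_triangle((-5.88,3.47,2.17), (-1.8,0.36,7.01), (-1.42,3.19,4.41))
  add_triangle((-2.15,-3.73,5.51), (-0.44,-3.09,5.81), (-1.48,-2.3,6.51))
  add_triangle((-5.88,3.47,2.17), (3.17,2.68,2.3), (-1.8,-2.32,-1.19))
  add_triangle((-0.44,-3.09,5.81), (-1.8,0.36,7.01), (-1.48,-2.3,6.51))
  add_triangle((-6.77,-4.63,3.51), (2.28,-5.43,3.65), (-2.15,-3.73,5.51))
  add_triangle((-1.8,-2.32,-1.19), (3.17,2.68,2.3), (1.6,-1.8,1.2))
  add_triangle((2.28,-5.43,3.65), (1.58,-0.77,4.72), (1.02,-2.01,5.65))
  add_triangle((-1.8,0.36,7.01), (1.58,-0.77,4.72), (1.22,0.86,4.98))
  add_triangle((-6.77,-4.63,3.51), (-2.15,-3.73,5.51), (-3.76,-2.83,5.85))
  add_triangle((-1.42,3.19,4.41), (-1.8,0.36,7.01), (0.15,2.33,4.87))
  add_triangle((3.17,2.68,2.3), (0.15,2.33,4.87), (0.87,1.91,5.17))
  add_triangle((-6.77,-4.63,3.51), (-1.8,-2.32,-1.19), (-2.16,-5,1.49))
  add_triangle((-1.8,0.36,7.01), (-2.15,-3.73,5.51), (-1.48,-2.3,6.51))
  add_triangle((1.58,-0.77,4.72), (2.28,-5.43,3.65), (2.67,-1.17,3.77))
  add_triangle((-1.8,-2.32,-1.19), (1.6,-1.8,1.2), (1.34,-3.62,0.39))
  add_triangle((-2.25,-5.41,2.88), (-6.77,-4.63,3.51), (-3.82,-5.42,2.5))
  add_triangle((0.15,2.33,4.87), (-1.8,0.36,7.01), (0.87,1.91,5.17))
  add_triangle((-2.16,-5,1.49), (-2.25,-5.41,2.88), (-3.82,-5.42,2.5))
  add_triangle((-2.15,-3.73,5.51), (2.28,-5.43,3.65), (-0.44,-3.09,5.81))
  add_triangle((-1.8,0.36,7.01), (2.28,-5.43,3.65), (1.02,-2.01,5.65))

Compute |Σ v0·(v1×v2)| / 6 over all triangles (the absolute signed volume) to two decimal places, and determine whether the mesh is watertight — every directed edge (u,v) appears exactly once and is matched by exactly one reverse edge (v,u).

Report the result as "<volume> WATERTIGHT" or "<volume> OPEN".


Per-triangle v0·(v1×v2)/6:
  t1: +52.9424
  t2: +19.0266
  t3: +3.1722
  t4: +8.7750
  t5: +4.8242
  t6: +4.7117
  t7: +4.4319
  t8: +0.8924
  t9: +4.2320
  t10: +4.6821
  t11: +3.5107
  t12: +1.5068
  t13: +7.5940
  t14: +5.9015
  t15: +0.2539
  t16: +9.3323
  t17: +1.5627
  t18: +3.6110
  t19: +4.7397
  t20: +7.8972
  t21: +5.8328
  t22: +0.6478
  t23: +17.3010
  t24: +2.7143
  t25: -3.2317
  t26: +2.4789
  t27: +22.3425
  t28: -0.1767
  t29: +4.2197
  t30: +4.9266
  t31: +8.6627
  t32: +5.5480
  t33: +2.3288
  t34: +8.8944
  t35: +3.1610
  t36: +4.8929
  t37: -0.8027
  t38: +3.1588
  t39: +2.6492
  t40: +1.6264
  t41: +7.8329
  t42: +7.5701
Σ = +266.1778 → |volume| = 266.18

Directed edges: 126 total, each appears once with its reverse present → watertight.

266.18 WATERTIGHT


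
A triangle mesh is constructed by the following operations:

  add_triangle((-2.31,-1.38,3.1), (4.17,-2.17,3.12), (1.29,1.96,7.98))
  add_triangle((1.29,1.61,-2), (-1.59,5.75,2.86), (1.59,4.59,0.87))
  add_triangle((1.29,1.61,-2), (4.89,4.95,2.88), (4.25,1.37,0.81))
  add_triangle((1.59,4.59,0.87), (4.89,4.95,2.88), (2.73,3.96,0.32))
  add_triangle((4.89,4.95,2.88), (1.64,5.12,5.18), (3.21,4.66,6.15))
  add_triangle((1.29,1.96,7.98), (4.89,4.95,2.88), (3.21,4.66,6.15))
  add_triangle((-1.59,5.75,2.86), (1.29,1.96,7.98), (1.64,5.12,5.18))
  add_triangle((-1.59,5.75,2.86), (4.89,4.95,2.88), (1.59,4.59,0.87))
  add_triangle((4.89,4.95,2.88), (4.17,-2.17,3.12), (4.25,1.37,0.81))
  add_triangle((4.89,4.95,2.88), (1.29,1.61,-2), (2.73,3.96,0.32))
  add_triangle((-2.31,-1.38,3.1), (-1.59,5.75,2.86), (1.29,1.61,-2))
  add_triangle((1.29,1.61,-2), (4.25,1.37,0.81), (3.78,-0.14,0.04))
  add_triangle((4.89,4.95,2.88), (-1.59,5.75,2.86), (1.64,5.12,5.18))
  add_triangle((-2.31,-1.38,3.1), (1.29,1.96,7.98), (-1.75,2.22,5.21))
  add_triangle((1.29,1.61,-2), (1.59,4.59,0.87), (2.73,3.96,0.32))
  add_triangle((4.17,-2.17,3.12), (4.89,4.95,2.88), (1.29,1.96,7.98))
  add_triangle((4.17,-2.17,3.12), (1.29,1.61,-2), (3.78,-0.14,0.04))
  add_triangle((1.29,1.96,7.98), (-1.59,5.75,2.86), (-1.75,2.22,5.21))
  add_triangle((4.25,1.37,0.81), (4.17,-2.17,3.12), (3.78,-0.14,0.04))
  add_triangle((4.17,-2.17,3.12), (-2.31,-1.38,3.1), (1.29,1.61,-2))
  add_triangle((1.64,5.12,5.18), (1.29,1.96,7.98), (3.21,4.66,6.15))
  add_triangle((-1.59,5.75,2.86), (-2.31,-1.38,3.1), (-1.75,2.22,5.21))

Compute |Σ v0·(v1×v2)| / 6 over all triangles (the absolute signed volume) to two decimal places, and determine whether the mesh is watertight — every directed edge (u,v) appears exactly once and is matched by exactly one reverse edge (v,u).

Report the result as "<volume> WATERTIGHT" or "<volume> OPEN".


187.78 WATERTIGHT

Per-triangle v0·(v1×v2)/6:
  t1: +21.4183
  t2: +5.3248
  t3: +7.0147
  t4: +3.0635
  t5: +7.1660
  t6: +6.0298
  t7: +15.8910
  t8: +9.6205
  t9: +10.4057
  t10: +2.3719
  t11: +0.9281
  t12: +2.7367
  t13: +14.5710
  t14: +10.8986
  t15: +2.1540
  t16: +37.9629
  t17: -0.6555
  t18: +14.8354
  t19: +3.9312
  t20: -2.3342
  t21: +7.9774
  t22: +6.4681
Σ = +187.7798 → |volume| = 187.78

Directed edges: 66 total, each appears once with its reverse present → watertight.


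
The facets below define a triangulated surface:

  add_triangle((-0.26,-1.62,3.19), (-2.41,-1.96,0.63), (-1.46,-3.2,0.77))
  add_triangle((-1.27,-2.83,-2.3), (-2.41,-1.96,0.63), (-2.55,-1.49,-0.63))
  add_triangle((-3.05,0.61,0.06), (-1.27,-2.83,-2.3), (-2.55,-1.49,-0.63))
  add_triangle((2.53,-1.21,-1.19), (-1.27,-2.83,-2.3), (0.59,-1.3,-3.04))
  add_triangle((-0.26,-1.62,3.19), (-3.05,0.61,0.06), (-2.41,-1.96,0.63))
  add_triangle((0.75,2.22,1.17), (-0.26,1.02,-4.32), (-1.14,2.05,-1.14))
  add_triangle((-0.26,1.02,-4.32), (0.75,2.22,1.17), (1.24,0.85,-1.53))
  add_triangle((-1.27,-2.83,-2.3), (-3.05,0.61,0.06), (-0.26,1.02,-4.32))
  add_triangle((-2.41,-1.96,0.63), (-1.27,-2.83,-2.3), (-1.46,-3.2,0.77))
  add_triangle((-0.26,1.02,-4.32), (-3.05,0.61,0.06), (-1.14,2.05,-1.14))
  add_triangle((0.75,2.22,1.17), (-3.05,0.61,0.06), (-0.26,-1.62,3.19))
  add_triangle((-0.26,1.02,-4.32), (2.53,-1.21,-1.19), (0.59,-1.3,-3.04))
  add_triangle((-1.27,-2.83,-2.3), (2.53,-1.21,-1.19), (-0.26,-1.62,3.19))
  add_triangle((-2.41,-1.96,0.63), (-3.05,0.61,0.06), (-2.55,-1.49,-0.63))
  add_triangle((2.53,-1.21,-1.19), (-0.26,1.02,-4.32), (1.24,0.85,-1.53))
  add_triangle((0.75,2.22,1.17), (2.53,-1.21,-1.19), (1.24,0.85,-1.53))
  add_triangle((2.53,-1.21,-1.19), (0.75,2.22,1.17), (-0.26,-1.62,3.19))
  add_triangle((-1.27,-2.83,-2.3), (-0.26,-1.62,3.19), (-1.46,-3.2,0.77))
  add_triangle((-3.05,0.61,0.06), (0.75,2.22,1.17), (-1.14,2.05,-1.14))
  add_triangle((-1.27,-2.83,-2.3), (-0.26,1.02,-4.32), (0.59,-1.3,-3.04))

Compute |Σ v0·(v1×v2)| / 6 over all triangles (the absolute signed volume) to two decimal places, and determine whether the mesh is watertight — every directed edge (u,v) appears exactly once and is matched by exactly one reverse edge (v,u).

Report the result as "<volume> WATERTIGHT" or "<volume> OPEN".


61.47 WATERTIGHT

Per-triangle v0·(v1×v2)/6:
  t1: +2.3041
  t2: +1.5532
  t3: +1.2974
  t4: +2.7606
  t5: +3.4584
  t6: +2.7970
  t7: +2.1550
  t8: +7.9245
  t9: +2.4080
  t10: +3.4339
  t11: +4.8440
  t12: +2.9499
  t13: +6.5775
  t14: +1.4366
  t15: +2.3455
  t16: +1.9560
  t17: +4.4557
  t18: +0.7934
  t19: +2.4977
  t20: +3.5212
Σ = +61.4696 → |volume| = 61.47

Directed edges: 60 total, each appears once with its reverse present → watertight.


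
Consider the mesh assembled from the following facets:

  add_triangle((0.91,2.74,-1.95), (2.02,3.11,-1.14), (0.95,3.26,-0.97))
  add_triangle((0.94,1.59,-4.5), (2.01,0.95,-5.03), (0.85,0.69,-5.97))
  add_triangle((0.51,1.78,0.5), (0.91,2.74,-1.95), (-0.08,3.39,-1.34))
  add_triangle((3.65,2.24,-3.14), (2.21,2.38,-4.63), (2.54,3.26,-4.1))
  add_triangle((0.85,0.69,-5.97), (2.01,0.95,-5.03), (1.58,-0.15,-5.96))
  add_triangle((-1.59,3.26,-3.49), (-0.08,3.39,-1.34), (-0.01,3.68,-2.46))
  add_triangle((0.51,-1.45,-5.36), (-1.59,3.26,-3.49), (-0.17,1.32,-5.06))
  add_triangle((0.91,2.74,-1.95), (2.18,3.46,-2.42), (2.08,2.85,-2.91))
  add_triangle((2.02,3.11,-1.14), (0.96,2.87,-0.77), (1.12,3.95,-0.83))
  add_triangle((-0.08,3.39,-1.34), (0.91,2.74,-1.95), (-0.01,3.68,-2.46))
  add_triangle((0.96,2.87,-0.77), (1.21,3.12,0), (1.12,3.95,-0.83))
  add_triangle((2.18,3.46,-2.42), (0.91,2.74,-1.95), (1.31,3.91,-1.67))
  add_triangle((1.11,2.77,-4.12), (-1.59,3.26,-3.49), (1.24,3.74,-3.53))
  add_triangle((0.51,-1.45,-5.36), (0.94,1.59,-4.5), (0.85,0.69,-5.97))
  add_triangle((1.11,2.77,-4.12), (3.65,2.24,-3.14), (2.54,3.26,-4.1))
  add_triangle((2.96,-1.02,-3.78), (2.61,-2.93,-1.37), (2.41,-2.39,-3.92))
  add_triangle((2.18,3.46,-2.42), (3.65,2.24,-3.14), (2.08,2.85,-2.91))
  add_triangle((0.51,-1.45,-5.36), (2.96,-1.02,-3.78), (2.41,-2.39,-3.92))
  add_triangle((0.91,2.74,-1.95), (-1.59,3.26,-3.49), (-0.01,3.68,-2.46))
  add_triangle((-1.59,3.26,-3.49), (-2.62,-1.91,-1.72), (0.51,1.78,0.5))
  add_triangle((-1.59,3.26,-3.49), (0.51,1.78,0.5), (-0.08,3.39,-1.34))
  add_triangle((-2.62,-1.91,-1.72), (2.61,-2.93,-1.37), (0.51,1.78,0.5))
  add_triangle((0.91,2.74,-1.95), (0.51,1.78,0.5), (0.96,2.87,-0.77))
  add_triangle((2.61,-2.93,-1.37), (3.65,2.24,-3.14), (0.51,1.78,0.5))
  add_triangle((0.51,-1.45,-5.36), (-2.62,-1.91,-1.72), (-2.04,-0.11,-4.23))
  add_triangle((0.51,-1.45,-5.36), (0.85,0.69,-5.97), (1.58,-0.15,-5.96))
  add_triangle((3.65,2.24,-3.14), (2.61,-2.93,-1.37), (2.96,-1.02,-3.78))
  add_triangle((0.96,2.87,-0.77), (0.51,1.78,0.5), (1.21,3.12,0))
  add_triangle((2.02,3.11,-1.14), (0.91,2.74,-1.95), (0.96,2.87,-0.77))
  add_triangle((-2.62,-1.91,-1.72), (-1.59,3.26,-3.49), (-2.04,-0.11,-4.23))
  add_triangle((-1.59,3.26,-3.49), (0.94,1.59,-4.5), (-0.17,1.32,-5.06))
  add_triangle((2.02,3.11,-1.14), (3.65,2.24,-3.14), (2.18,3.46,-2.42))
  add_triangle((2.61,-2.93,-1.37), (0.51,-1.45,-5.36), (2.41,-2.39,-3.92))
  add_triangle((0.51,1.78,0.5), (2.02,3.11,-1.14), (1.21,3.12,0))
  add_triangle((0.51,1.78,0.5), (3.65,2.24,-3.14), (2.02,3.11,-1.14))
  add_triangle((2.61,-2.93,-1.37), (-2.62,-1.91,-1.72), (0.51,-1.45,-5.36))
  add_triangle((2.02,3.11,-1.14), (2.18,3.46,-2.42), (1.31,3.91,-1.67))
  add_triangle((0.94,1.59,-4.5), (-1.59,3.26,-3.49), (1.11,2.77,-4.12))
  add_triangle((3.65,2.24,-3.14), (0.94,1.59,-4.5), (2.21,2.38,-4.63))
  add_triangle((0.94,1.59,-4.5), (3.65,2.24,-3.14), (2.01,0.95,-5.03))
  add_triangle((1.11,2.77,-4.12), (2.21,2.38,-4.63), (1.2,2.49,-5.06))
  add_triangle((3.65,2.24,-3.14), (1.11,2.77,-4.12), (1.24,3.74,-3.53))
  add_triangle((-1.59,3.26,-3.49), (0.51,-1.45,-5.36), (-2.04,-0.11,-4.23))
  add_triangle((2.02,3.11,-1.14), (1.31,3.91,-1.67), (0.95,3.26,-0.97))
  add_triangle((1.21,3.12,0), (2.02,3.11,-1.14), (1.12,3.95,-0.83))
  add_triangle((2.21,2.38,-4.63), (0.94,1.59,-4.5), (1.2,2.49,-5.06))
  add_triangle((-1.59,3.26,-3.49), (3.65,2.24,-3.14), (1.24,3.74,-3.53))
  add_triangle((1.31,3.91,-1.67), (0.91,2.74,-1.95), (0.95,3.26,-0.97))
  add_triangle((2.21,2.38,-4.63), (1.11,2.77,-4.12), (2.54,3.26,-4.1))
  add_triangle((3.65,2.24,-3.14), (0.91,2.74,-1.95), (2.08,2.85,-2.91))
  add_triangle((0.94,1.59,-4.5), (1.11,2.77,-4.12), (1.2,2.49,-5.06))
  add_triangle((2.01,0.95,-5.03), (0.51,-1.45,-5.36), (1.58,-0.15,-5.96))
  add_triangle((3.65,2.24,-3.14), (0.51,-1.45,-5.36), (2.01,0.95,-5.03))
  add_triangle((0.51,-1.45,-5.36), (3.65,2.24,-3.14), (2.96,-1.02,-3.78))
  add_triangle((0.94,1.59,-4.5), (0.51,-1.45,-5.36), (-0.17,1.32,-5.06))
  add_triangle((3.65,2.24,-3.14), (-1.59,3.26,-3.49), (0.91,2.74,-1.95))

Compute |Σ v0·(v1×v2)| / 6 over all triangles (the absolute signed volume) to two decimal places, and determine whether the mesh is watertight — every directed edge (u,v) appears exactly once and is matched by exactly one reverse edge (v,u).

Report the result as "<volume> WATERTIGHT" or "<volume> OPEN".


Per-triangle v0·(v1×v2)/6:
  t1: -0.6736
  t2: +1.2676
  t3: +0.9332
  t4: +1.6315
  t5: +1.3482
  t6: +0.9550
  t7: +2.1702
  t8: +0.4370
  t9: +0.0783
  t10: +0.5160
  t11: -0.0989
  t12: +0.5236
  t13: +2.5558
  t14: -0.3468
  t15: -0.8423
  t16: +2.3542
  t17: +0.9254
  t18: +3.0932
  t19: +0.8524
  t20: +1.8230
  t21: +0.3424
  t22: -1.5475
  t23: +0.0527
  t24: +3.3691
  t25: +5.7243
  t26: +1.7174
  t27: +4.9112
  t28: +0.1120
  t29: +0.5703
  t30: +4.1072
  t31: +2.6789
  t32: +1.3913
  t33: +1.7122
  t34: +0.1047
  t35: +0.5346
  t36: +9.5647
  t37: +0.7258
  t38: +2.6650
  t39: +0.6170
  t40: +2.6711
  t41: +0.6850
  t42: +2.6059
  t43: +7.3972
  t44: +0.2867
  t45: +0.5954
  t46: +0.5747
  t47: -2.4563
  t48: +0.0745
  t49: +1.0551
  t50: -0.3700
  t51: +0.0097
  t52: -0.0904
  t53: +2.6913
  t54: +7.1690
  t55: +2.8632
  t56: +3.4394
Σ = +88.0575 → |volume| = 88.06

Directed edges: 168 total, each appears once with its reverse present → watertight.

88.06 WATERTIGHT


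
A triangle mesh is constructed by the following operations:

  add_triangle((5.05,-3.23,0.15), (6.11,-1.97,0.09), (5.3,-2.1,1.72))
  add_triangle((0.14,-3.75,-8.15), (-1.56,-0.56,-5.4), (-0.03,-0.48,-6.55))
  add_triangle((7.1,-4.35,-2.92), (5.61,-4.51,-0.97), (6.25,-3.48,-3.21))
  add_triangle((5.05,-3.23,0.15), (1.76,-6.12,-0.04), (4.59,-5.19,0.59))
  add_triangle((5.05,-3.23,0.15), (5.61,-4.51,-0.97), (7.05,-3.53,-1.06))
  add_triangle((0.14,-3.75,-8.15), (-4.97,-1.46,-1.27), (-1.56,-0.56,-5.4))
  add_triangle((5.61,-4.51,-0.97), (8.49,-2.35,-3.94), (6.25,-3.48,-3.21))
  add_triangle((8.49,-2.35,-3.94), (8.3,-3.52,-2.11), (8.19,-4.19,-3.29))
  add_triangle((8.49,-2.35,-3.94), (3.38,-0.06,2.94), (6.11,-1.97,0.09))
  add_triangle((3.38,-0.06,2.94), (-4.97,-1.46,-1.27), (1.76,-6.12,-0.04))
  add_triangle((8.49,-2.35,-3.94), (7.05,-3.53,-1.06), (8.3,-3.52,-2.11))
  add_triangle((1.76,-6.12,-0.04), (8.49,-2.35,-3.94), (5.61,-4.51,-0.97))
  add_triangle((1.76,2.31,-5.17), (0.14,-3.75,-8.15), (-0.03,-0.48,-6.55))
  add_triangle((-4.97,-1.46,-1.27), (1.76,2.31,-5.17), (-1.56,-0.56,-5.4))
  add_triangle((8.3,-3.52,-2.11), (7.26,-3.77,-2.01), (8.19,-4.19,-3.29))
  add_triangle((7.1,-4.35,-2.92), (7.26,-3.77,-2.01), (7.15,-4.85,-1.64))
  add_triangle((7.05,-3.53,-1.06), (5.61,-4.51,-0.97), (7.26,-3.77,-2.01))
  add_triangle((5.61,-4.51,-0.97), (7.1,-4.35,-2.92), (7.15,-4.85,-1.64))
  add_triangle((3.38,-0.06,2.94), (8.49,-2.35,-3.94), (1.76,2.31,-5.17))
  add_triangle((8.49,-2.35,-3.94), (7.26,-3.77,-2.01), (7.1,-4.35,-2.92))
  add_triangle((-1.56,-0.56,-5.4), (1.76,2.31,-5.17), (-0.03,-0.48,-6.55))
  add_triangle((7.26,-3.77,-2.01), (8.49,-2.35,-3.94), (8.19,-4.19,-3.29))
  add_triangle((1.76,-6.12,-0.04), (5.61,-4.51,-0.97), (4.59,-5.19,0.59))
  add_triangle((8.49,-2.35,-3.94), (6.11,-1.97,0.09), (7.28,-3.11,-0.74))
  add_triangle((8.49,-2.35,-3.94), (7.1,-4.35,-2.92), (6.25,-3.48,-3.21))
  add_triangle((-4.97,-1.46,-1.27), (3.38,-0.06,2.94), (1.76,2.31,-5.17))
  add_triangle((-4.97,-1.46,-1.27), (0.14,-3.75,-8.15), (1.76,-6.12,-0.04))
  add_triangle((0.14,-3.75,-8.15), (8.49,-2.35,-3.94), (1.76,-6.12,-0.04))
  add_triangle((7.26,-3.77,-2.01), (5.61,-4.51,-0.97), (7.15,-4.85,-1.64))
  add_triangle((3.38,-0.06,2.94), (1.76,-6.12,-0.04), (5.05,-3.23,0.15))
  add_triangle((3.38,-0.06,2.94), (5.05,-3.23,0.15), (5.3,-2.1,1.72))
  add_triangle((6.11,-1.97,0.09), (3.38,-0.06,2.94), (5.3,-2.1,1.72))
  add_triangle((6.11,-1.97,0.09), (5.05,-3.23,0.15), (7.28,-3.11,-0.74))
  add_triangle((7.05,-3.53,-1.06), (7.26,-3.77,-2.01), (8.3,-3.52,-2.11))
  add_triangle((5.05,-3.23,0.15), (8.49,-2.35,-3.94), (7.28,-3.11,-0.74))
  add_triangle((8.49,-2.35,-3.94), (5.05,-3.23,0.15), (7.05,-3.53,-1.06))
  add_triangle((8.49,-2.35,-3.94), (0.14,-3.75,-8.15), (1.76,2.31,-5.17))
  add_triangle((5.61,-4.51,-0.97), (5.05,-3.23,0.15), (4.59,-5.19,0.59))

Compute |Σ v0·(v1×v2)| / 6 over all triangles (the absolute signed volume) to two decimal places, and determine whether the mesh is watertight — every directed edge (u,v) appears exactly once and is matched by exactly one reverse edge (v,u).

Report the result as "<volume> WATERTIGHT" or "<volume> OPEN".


295.96 WATERTIGHT

Per-triangle v0·(v1×v2)/6:
  t1: +2.6481
  t2: +5.3158
  t3: +0.2594
  t4: -2.0821
  t5: +1.9217
  t6: +15.0161
  t7: -5.3401
  t8: +3.8561
  t9: +5.4030
  t10: +11.8419
  t11: -0.0645
  t12: +9.7691
  t13: +6.6595
  t14: +7.9015
  t15: +0.9918
  t16: +1.5855
  t17: +1.8156
  t18: +0.9085
  t19: +23.2382
  t20: +3.6525
  t21: +4.1867
  t22: -2.4261
  t23: +5.7163
  t24: +3.4917
  t25: +1.9729
  t26: -1.8177
  t27: +43.4647
  t28: +68.5206
  t29: +0.1464
  t30: +11.7731
  t31: +0.3186
  t32: +2.8731
  t33: +1.4407
  t34: +0.8228
  t35: +2.9770
  t36: -0.1641
  t37: +54.8610
  t38: +2.5085
Σ = +295.9638 → |volume| = 295.96

Directed edges: 114 total, each appears once with its reverse present → watertight.


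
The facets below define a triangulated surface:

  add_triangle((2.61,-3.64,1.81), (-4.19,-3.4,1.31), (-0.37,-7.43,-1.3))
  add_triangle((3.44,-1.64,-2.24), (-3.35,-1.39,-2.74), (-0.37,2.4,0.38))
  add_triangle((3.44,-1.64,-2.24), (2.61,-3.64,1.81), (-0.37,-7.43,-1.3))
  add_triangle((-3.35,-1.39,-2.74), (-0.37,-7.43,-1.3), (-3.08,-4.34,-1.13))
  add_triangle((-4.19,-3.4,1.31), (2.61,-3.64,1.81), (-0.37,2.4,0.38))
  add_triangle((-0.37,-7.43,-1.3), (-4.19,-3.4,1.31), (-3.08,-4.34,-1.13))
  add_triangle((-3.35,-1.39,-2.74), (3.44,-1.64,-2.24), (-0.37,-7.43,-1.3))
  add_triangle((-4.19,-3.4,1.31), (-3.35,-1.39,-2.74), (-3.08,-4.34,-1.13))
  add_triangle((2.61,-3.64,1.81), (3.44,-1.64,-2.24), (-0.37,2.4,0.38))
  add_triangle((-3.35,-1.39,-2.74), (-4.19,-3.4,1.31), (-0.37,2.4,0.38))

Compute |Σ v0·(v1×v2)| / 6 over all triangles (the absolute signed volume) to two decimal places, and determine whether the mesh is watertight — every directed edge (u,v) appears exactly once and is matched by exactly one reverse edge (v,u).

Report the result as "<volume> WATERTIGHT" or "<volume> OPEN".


Per-triangle v0·(v1×v2)/6:
  t1: +18.7671
  t2: +6.0360
  t3: +17.4216
  t4: +7.3489
  t5: +6.0146
  t6: +8.6010
  t7: +18.8232
  t8: +6.8100
  t9: +4.6652
  t10: +7.3869
Σ = +101.8745 → |volume| = 101.87

Directed edges: 30 total, each appears once with its reverse present → watertight.

101.87 WATERTIGHT


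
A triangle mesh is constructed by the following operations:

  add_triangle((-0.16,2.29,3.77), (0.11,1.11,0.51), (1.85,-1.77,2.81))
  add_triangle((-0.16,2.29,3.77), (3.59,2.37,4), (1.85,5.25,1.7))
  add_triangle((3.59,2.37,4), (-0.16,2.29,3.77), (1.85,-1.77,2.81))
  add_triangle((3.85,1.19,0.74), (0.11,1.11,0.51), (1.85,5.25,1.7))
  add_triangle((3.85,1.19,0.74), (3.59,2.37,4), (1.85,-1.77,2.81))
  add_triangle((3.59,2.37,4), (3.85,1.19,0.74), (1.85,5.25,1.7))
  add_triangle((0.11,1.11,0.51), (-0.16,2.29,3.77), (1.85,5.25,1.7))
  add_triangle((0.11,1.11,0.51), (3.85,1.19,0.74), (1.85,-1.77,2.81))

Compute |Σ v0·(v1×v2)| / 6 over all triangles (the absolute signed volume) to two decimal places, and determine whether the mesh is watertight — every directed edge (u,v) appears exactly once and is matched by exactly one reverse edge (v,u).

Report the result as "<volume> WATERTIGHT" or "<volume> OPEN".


30.35 WATERTIGHT

Per-triangle v0·(v1×v2)/6:
  t1: -1.2777
  t2: +10.0352
  t3: +8.1398
  t4: -0.5392
  t5: +6.9588
  t6: +8.8487
  t7: +0.6176
  t8: -2.4292
Σ = +30.3539 → |volume| = 30.35

Directed edges: 24 total, each appears once with its reverse present → watertight.


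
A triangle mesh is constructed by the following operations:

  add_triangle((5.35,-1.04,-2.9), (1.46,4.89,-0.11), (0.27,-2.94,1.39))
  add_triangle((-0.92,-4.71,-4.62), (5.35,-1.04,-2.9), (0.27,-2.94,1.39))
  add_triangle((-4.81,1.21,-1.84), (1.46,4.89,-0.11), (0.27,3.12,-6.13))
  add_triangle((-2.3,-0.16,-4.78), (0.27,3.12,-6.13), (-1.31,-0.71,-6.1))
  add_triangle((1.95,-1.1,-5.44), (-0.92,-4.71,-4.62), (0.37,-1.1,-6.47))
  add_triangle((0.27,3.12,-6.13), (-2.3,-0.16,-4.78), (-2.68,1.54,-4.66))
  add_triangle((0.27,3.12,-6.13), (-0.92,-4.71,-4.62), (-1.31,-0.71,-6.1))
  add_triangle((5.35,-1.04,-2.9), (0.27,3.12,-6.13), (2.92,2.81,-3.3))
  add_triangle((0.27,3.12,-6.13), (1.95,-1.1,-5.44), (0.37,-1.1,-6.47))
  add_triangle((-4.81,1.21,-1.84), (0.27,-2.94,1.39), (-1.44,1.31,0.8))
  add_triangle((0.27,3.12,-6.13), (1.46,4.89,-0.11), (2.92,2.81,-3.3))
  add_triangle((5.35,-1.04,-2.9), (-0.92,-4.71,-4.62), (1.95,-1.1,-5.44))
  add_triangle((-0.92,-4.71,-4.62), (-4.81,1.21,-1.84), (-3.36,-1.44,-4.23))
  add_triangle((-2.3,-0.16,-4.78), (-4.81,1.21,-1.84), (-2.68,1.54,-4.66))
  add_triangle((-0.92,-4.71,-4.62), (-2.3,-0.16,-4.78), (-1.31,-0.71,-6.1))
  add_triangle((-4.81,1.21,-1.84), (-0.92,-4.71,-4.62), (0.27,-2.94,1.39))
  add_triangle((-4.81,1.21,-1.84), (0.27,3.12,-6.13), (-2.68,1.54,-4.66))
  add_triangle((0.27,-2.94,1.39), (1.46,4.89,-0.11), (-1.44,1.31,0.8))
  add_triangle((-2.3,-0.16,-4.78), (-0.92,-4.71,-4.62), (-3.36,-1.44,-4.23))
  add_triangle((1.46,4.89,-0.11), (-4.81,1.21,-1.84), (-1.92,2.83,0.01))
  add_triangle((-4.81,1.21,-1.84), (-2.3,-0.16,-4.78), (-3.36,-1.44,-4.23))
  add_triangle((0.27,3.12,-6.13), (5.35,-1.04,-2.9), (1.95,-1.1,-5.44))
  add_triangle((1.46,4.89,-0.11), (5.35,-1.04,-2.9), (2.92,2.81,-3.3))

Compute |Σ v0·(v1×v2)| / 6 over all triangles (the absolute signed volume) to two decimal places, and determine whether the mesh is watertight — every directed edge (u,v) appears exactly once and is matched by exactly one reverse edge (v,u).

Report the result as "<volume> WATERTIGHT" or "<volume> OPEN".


209.88 OPEN

Per-triangle v0·(v1×v2)/6:
  t1: +8.8421
  t2: +19.8764
  t3: +24.5622
  t4: +5.6025
  t5: +7.1594
  t6: +5.5097
  t7: +7.0106
  t8: +13.1634
  t9: +7.3406
  t10: +4.0879
  t11: +12.0228
  t12: +15.8159
  t13: +3.8459
  t14: +4.8593
  t15: +5.3727
  t16: +14.9242
  t17: +4.9628
  t18: +2.7516
  t19: +6.1551
  t20: +4.3954
  t21: +5.4016
  t22: +16.2451
  t23: +9.9742
Σ = +209.8814 → |volume| = 209.88

Directed edges: 69 total; 7 unmatched, e.g. (-0.92,-4.71,-4.62)→(0.37,-1.1,-6.47) → open.
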